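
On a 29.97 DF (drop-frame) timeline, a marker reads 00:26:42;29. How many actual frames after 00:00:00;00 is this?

As if non-drop at 30 labels/s: (0 × 3600 + 26 × 60 + 42) × 30 + 29 = 48089.
Minute boundaries passed: 26; those not divisible by 10: 26 − 2 = 24; dropped labels = 2 × 24 = 48.
Actual frame index = 48089 − 48 = 48041.

48041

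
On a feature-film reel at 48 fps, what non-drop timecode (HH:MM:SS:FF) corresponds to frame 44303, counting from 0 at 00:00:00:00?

00:15:22:47

44303 ÷ 48 = 922 full seconds, remainder 47 frames.
922 s = 0 h 15 min 22 s.
Timecode: 00:15:22:47.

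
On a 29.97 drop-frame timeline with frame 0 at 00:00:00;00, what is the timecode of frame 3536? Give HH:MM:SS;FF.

00:01:57;28

Ten DF minutes hold 17982 frames, so frame 3536 lies in block 0 (frames 0–17981) with 3536 frames into that block.
The block's first minute is 1800 frames and the rest 1798 each; 3536 frames reaches minute 1, so 0 × 18 + 1 × 2 = 2 labels have been skipped so far.
Adding those back, label number 3536 + 2 = 3538 at 30 labels/s is 117 s + 28 f = 0 h 1 min 57 s frame 28, i.e. 00:01:57;28.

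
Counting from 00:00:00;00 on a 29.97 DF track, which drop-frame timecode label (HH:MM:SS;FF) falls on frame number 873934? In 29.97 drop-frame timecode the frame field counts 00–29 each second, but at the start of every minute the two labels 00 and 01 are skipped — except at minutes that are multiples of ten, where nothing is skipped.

Ten DF minutes hold 17982 frames, so frame 873934 lies in block 48 (frames 863136–881117) with 10798 frames into that block.
The block's first minute is 1800 frames and the rest 1798 each; 10798 frames reaches minute 6, so 48 × 18 + 6 × 2 = 876 labels have been skipped so far.
Adding those back, label number 873934 + 876 = 874810 at 30 labels/s is 29160 s + 10 f = 8 h 6 min 0 s frame 10, i.e. 08:06:00;10.

08:06:00;10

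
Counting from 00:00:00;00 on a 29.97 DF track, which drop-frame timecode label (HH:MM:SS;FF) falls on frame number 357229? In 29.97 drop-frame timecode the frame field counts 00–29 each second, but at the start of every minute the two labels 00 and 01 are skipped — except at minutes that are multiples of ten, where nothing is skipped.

Each 10-minute DF block holds 10 × 60 × 30 − 9 × 2 = 17982 frames. 357229 ÷ 17982 → 19 full blocks, remainder 15571.
Within the partial block the first minute is 1800 frames and each further minute 1798, so 8 further minute boundaries passed. Total skipped labels = 18 × 19 + 2 × 8 = 358.
Non-drop label index = 357229 + 358 = 357587; at 30 labels/s that is 03:18:39:17, i.e. DF 03:18:39;17.

03:18:39;17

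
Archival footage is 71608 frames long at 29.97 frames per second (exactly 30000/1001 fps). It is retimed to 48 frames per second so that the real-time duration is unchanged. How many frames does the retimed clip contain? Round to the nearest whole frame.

Frames at target rate = 71608 × (48) / (30000/1001) = 71679608/625 ≈ 114687.373.
Nearest whole frame: 114687.

114687 frames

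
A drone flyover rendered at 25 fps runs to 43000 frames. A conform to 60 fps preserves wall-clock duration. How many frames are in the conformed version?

103200 frames

Target frames = source frames × (target rate / source rate) = 43000 × (60)/(25) = 43000 × 12/5 = 103200.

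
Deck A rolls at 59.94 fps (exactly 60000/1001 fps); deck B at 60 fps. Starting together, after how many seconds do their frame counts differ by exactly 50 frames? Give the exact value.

The gap grows by |60 − 60000/1001| = 60/1001 frames per second.
Time for a 50-frame gap: 50 ÷ (60/1001) = 5005/6 s.

5005/6 seconds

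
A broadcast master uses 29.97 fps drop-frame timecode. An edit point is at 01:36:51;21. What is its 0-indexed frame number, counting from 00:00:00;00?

Complete 10-minute blocks: 9, each 17982 frames → 161838.
Remaining 6 whole minutes in the current block: 1800 + 5 × 1798 = 10790 frames.
Within the current minute: 51 × 30 + 21 − 2 = 1549 (labels ;00/;01 skipped at this minute). Total = 161838 + 10790 + 1549 = 174177.

174177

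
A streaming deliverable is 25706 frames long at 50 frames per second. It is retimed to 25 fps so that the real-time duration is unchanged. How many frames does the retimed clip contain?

Frames at target rate = 25706 × (25) / (50) = 12853.

12853 frames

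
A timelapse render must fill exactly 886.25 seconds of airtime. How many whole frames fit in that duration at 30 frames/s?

26587 frames

Frames = 886.25 × 30 = 53175/2 ≈ 26587.5000.
Complete frames: 26587.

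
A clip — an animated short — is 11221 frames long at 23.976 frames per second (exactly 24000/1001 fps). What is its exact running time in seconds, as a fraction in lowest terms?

11232221/24000 seconds

Running time = 11221 ÷ (24000/1001) = 11221 × 1001/24000 = 11232221/24000 s.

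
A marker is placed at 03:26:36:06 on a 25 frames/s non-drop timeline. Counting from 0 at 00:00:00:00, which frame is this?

309906

Total seconds to the label: (3 × 3600 + 26 × 60 + 36) = 12396.
Frame index = 12396 × 25 + 6 = 309906.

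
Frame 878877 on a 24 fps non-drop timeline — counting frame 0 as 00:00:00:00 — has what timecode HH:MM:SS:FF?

878877 ÷ 24 = 36619 full seconds, remainder 21 frames.
36619 s = 10 h 10 min 19 s.
Timecode: 10:10:19:21.

10:10:19:21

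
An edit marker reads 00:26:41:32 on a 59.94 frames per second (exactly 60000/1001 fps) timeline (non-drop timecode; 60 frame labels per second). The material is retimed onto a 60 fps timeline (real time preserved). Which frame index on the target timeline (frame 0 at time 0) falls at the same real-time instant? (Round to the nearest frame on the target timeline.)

frame 96188

Source frame index: (0×3600 + 26×60 + 41) × 60 + 32 = 96092.
Real time: 96092 / (60000/1001) = 24047023/15000 s.
Target frame: (24047023/15000) × (60) = 24047023/250 ≈ 96188.092 → 96188.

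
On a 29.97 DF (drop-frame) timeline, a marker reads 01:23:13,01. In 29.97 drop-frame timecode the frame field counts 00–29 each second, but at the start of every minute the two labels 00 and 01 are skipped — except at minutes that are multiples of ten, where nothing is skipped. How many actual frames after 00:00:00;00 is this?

149641

As if non-drop at 30 labels/s: (1 × 3600 + 23 × 60 + 13) × 30 + 1 = 149791.
Minute boundaries passed: 83; those not divisible by 10: 83 − 8 = 75; dropped labels = 2 × 75 = 150.
Actual frame index = 149791 − 150 = 149641.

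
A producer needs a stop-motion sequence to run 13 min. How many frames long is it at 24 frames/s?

18720 frames

13 min = 780 s.
Frames = 780 × 24 = 18720.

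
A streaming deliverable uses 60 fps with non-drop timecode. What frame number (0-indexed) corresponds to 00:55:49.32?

frame 200972

Total seconds to the label: (0 × 3600 + 55 × 60 + 49) = 3349.
Frame index = 3349 × 60 + 32 = 200972.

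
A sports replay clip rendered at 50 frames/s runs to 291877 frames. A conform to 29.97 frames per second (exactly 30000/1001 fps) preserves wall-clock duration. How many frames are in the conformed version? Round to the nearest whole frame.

174951 frames

Frames at target rate = 291877 × (30000/1001) / (50) = 175126200/1001 ≈ 174951.249.
Nearest whole frame: 174951.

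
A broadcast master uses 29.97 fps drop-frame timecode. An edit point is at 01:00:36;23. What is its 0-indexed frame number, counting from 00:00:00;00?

108995

Complete 10-minute blocks: 6, each 17982 frames → 107892.
Remaining 0 whole minutes in the current block: 0 frames.
Within the current minute: 36 × 30 + 23 = 1103. Total = 107892 + 0 + 1103 = 108995.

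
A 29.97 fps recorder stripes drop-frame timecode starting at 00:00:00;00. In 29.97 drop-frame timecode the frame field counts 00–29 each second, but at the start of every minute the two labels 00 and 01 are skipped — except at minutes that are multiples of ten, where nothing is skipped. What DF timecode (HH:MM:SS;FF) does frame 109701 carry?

Ten DF minutes hold 17982 frames, so frame 109701 lies in block 6 (frames 107892–125873) with 1809 frames into that block.
The block's first minute is 1800 frames and the rest 1798 each; 1809 frames reaches minute 1, so 6 × 18 + 1 × 2 = 110 labels have been skipped so far.
Adding those back, label number 109701 + 110 = 109811 at 30 labels/s is 3660 s + 11 f = 1 h 1 min 0 s frame 11, i.e. 01:01:00;11.

01:01:00;11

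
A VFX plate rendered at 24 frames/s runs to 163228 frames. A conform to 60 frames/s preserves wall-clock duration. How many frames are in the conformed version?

408070 frames

Target frames = source frames × (target rate / source rate) = 163228 × (60)/(24) = 163228 × 5/2 = 408070.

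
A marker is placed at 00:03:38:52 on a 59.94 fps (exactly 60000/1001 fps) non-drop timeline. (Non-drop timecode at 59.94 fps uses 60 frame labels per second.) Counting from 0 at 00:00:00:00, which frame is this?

13132

Total seconds to the label: (0 × 3600 + 3 × 60 + 38) = 218.
Frame index = 218 × 60 + 52 = 13132.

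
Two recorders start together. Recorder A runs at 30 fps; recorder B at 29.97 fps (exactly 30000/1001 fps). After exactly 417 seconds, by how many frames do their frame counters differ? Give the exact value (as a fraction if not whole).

A emits 30 × 417 = 12510 frames; B emits 30000/1001 × 417 = 12510000/1001.
Difference = 12510/1001 frames (≈ 12.4975); B is behind A.

12510/1001 frames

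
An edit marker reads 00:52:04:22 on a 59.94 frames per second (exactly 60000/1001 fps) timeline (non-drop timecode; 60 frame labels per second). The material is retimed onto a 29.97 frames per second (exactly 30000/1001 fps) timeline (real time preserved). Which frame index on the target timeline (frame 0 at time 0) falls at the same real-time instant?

frame 93731

Source frame index: (0×3600 + 52×60 + 4) × 60 + 22 = 187462.
Real time: 187462 / (60000/1001) = 93824731/30000 s.
Target frame: (93824731/30000) × (30000/1001) = 93731.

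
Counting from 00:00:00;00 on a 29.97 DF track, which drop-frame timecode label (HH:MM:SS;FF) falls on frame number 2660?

00:01:28;22

Each 10-minute DF block holds 10 × 60 × 30 − 9 × 2 = 17982 frames. 2660 ÷ 17982 → 0 full blocks, remainder 2660.
Within the partial block the first minute is 1800 frames and each further minute 1798, so 1 further minute boundary passed. Total skipped labels = 18 × 0 + 2 × 1 = 2.
Non-drop label index = 2660 + 2 = 2662; at 30 labels/s that is 00:01:28:22, i.e. DF 00:01:28;22.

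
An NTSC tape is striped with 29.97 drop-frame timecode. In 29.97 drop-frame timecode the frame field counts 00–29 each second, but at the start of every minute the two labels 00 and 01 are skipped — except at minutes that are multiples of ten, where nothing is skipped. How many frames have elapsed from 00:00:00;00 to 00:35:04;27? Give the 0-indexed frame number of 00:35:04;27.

As if non-drop at 30 labels/s: (0 × 3600 + 35 × 60 + 4) × 30 + 27 = 63147.
Minute boundaries passed: 35; those not divisible by 10: 35 − 3 = 32; dropped labels = 2 × 32 = 64.
Actual frame index = 63147 − 64 = 63083.

63083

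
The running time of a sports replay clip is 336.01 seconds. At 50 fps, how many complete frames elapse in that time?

Frames = 336.01 × 50 = 33601/2 ≈ 16800.5000.
Complete frames: 16800.

16800 frames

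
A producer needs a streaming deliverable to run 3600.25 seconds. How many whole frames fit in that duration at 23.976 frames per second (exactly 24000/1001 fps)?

Frames = 3600.25 × 24000/1001 = 86406000/1001 ≈ 86319.6803.
Complete frames: 86319.

86319 frames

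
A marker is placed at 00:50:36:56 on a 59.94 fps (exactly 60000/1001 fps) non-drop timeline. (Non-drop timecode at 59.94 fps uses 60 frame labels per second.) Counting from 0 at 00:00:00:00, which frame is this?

182216

Total seconds to the label: (0 × 3600 + 50 × 60 + 36) = 3036.
Frame index = 3036 × 60 + 56 = 182216.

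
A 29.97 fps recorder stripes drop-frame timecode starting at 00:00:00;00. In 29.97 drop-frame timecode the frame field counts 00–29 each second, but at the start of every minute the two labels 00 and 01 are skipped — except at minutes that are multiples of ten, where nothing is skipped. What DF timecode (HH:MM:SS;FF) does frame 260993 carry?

02:25:08;15

Each 10-minute DF block holds 10 × 60 × 30 − 9 × 2 = 17982 frames. 260993 ÷ 17982 → 14 full blocks, remainder 9245.
Within the partial block the first minute is 1800 frames and each further minute 1798, so 5 further minute boundaries passed. Total skipped labels = 18 × 14 + 2 × 5 = 262.
Non-drop label index = 260993 + 262 = 261255; at 30 labels/s that is 02:25:08:15, i.e. DF 02:25:08;15.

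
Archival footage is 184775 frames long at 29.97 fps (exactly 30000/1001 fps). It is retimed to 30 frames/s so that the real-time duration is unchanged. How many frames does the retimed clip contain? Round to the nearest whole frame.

184960 frames

Frames at target rate = 184775 × (30) / (30000/1001) = 7398391/40 ≈ 184959.775.
Nearest whole frame: 184960.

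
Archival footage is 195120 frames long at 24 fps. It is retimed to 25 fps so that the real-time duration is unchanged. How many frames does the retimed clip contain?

Target frames = source frames × (target rate / source rate) = 195120 × (25)/(24) = 195120 × 25/24 = 203250.

203250 frames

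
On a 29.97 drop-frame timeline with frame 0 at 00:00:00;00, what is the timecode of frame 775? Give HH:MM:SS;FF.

Ten DF minutes hold 17982 frames, so frame 775 lies in block 0 (frames 0–17981) with 775 frames into that block.
The block's first minute is 1800 frames and the rest 1798 each; 775 frames reaches minute 0, so 0 × 18 + 0 × 2 = 0 labels have been skipped so far.
Adding those back, label number 775 + 0 = 775 at 30 labels/s is 25 s + 25 f = 0 h 0 min 25 s frame 25, i.e. 00:00:25;25.

00:00:25;25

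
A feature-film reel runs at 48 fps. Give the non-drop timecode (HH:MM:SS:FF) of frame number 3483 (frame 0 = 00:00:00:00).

00:01:12:27

3483 ÷ 48 = 72 full seconds, remainder 27 frames.
72 s = 0 h 1 min 12 s.
Timecode: 00:01:12:27.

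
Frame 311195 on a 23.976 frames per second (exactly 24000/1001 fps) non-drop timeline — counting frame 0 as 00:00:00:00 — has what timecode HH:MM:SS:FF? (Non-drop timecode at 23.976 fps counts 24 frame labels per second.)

03:36:06:11

311195 ÷ 24 = 12966 full seconds, remainder 11 frames.
12966 s = 3 h 36 min 6 s.
Timecode: 03:36:06:11.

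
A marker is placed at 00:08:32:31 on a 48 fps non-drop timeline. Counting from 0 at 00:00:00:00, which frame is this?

frame 24607

Total seconds to the label: (0 × 3600 + 8 × 60 + 32) = 512.
Frame index = 512 × 48 + 31 = 24607.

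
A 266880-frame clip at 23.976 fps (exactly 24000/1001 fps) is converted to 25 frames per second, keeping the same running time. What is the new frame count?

278278 frames

Target frames = source frames × (target rate / source rate) = 266880 × (25)/(24000/1001) = 266880 × 1001/960 = 278278.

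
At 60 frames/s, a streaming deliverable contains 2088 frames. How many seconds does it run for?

34.8 seconds

Running time = 2088 / (60) = 34.8 s.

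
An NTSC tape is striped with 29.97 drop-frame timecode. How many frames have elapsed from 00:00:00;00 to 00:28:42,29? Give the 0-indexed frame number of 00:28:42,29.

51637

Complete 10-minute blocks: 2, each 17982 frames → 35964.
Remaining 8 whole minutes in the current block: 1800 + 7 × 1798 = 14386 frames.
Within the current minute: 42 × 30 + 29 − 2 = 1287 (labels ;00/;01 skipped at this minute). Total = 35964 + 14386 + 1287 = 51637.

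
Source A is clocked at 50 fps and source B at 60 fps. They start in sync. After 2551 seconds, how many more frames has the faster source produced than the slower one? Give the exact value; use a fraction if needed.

25510 frames

A emits 50 × 2551 = 127550 frames; B emits 60 × 2551 = 153060.
Difference = 25510 frames; B is ahead of A.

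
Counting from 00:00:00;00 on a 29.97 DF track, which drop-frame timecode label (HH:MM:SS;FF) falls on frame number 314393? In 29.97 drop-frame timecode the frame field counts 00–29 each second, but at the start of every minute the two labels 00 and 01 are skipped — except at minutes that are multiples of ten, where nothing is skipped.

Ten DF minutes hold 17982 frames, so frame 314393 lies in block 17 (frames 305694–323675) with 8699 frames into that block.
The block's first minute is 1800 frames and the rest 1798 each; 8699 frames reaches minute 4, so 17 × 18 + 4 × 2 = 314 labels have been skipped so far.
Adding those back, label number 314393 + 314 = 314707 at 30 labels/s is 10490 s + 7 f = 2 h 54 min 50 s frame 7, i.e. 02:54:50;07.

02:54:50;07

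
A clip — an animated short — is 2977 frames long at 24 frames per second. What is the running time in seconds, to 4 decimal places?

Running time = 2977 × 1/24 = 2977/24 s ≈ 124.0417 s.

124.0417 seconds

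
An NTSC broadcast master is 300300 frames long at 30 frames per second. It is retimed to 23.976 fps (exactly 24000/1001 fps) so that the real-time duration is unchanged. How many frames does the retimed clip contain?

240000 frames

Target frames = source frames × (target rate / source rate) = 300300 × (24000/1001)/(30) = 300300 × 800/1001 = 240000.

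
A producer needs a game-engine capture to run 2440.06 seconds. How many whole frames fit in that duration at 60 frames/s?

Frames = 2440.06 × 60 = 732018/5 ≈ 146403.6000.
Complete frames: 146403.

146403 frames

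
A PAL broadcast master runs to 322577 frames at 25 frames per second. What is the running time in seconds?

12903.08 seconds

Running time = 322577 / (25) = 12903.08 s.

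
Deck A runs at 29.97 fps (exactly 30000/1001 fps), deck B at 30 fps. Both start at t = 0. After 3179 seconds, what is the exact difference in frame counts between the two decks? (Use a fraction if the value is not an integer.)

A emits 30000/1001 × 3179 = 8670000/91 frames; B emits 30 × 3179 = 95370.
Difference = 8670/91 frames (≈ 95.2747); B is ahead of A.

8670/91 frames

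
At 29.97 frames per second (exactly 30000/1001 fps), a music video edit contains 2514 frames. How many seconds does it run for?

Running time = 2514 / (30000/1001) = 83.8838 s.

83.8838 seconds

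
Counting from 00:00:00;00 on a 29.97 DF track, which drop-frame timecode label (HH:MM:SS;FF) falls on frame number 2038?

Each 10-minute DF block holds 10 × 60 × 30 − 9 × 2 = 17982 frames. 2038 ÷ 17982 → 0 full blocks, remainder 2038.
Within the partial block the first minute is 1800 frames and each further minute 1798, so 1 further minute boundary passed. Total skipped labels = 18 × 0 + 2 × 1 = 2.
Non-drop label index = 2038 + 2 = 2040; at 30 labels/s that is 00:01:08:00, i.e. DF 00:01:08;00.

00:01:08;00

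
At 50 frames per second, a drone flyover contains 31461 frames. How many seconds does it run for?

Running time = 31461 / (50) = 629.22 s.

629.22 seconds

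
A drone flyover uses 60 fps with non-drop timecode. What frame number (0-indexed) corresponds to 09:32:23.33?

2060613

Total seconds to the label: (9 × 3600 + 32 × 60 + 23) = 34343.
Frame index = 34343 × 60 + 33 = 2060613.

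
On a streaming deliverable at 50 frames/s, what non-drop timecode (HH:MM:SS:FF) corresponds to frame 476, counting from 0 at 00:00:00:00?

476 ÷ 50 = 9 full seconds, remainder 26 frames.
9 s = 0 h 0 min 9 s.
Timecode: 00:00:09:26.

00:00:09:26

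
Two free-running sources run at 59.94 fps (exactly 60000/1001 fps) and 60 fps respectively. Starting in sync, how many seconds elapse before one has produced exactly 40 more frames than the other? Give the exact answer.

The gap grows by |60 − 60000/1001| = 60/1001 frames per second.
Time for a 40-frame gap: 40 ÷ (60/1001) = 2002/3 s.

2002/3 seconds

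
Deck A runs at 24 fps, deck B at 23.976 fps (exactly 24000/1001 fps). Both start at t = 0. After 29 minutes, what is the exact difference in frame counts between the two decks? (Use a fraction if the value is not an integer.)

41760/1001 frames

29 min = 1740 s.
A emits 24 × 1740 = 41760 frames; B emits 24000/1001 × 1740 = 41760000/1001.
Difference = 41760/1001 frames (≈ 41.7183); B is behind A.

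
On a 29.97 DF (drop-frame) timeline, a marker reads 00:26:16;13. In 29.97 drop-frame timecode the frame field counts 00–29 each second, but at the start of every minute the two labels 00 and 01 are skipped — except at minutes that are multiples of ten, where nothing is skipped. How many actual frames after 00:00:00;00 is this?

Complete 10-minute blocks: 2, each 17982 frames → 35964.
Remaining 6 whole minutes in the current block: 1800 + 5 × 1798 = 10790 frames.
Within the current minute: 16 × 30 + 13 − 2 = 491 (labels ;00/;01 skipped at this minute). Total = 35964 + 10790 + 491 = 47245.

47245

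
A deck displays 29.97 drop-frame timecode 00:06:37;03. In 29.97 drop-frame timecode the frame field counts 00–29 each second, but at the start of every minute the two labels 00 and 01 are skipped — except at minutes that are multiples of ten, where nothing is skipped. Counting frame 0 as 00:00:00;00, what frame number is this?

11901

Complete 10-minute blocks: 0, each 17982 frames → 0.
Remaining 6 whole minutes in the current block: 1800 + 5 × 1798 = 10790 frames.
Within the current minute: 37 × 30 + 3 − 2 = 1111 (labels ;00/;01 skipped at this minute). Total = 0 + 10790 + 1111 = 11901.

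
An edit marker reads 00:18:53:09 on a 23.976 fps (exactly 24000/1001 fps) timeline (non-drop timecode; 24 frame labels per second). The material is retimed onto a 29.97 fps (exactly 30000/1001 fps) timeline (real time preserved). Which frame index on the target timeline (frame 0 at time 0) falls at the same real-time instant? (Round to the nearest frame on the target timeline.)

frame 34001

Source frame index: (0×3600 + 18×60 + 53) × 24 + 9 = 27201.
Real time: 27201 / (24000/1001) = 9076067/8000 s.
Target frame: (9076067/8000) × (30000/1001) = 136005/4 ≈ 34001.250 → 34001.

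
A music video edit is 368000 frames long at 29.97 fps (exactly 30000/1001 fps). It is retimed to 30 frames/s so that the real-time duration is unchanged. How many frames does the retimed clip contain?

Target frames = source frames × (target rate / source rate) = 368000 × (30)/(30000/1001) = 368000 × 1001/1000 = 368368.

368368 frames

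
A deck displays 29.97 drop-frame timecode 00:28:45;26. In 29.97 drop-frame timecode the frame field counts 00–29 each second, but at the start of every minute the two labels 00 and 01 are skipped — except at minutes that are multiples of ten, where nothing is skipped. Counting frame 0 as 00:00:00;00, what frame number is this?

As if non-drop at 30 labels/s: (0 × 3600 + 28 × 60 + 45) × 30 + 26 = 51776.
Minute boundaries passed: 28; those not divisible by 10: 28 − 2 = 26; dropped labels = 2 × 26 = 52.
Actual frame index = 51776 − 52 = 51724.

51724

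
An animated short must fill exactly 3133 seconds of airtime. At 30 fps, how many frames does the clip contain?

Frames = 3133 × 30 = 93990.

93990 frames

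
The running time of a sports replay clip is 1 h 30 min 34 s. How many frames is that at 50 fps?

271700 frames

1 h 30 min 34 s = 5434 s.
Frames = 5434 × 50 = 271700.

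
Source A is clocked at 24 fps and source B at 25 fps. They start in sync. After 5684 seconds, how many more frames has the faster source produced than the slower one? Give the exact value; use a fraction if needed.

5684 frames

A emits 24 × 5684 = 136416 frames; B emits 25 × 5684 = 142100.
Difference = 5684 frames; B is ahead of A.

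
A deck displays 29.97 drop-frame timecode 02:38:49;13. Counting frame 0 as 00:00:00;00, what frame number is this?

As if non-drop at 30 labels/s: (2 × 3600 + 38 × 60 + 49) × 30 + 13 = 285883.
Minute boundaries passed: 158; those not divisible by 10: 158 − 15 = 143; dropped labels = 2 × 143 = 286.
Actual frame index = 285883 − 286 = 285597.

285597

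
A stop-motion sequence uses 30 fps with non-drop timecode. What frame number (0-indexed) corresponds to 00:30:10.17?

frame 54317

Total seconds to the label: (0 × 3600 + 30 × 60 + 10) = 1810.
Frame index = 1810 × 30 + 17 = 54317.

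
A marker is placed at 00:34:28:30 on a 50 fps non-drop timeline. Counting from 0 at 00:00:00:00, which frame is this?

103430

Total seconds to the label: (0 × 3600 + 34 × 60 + 28) = 2068.
Frame index = 2068 × 50 + 30 = 103430.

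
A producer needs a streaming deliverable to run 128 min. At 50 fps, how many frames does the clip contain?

128 min = 7680 s.
Frames = 7680 × 50 = 384000.

384000 frames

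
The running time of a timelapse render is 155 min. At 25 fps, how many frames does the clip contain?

232500 frames

155 min = 9300 s.
Frames = 9300 × 25 = 232500.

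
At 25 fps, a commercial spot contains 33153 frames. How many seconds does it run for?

1326.12 seconds

Running time = 33153 / (25) = 1326.12 s.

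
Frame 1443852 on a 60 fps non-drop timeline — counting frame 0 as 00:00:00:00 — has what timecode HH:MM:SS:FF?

1443852 ÷ 60 = 24064 full seconds, remainder 12 frames.
24064 s = 6 h 41 min 4 s.
Timecode: 06:41:04:12.

06:41:04:12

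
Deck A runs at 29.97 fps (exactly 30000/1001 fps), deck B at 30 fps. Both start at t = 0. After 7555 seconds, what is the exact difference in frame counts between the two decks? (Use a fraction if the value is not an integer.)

A emits 30000/1001 × 7555 = 226650000/1001 frames; B emits 30 × 7555 = 226650.
Difference = 226650/1001 frames (≈ 226.4236); B is ahead of A.

226650/1001 frames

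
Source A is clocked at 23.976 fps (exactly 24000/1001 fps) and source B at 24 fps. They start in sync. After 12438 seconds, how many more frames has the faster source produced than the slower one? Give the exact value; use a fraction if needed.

298512/1001 frames

A emits 24000/1001 × 12438 = 298512000/1001 frames; B emits 24 × 12438 = 298512.
Difference = 298512/1001 frames (≈ 298.2138); B is ahead of A.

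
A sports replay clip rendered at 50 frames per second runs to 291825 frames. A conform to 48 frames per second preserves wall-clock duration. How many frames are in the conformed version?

280152 frames

Target frames = source frames × (target rate / source rate) = 291825 × (48)/(50) = 291825 × 24/25 = 280152.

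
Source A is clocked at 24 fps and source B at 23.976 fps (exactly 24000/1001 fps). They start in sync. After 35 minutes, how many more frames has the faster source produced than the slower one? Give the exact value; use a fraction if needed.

35 min = 2100 s.
A emits 24 × 2100 = 50400 frames; B emits 24000/1001 × 2100 = 7200000/143.
Difference = 7200/143 frames (≈ 50.3497); B is behind A.

7200/143 frames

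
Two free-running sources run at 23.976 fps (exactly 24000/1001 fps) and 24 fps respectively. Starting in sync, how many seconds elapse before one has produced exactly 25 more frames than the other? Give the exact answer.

The gap grows by |24 − 24000/1001| = 24/1001 frames per second.
Time for a 25-frame gap: 25 ÷ (24/1001) = 25025/24 s.

25025/24 seconds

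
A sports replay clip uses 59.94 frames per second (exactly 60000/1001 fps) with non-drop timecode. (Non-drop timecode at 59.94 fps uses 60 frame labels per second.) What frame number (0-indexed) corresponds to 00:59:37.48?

214668

Total seconds to the label: (0 × 3600 + 59 × 60 + 37) = 3577.
Frame index = 3577 × 60 + 48 = 214668.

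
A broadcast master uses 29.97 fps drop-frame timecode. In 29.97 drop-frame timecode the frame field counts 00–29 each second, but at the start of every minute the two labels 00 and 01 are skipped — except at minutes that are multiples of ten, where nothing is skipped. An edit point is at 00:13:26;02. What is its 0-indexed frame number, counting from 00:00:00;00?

24158

Complete 10-minute blocks: 1, each 17982 frames → 17982.
Remaining 3 whole minutes in the current block: 1800 + 2 × 1798 = 5396 frames.
Within the current minute: 26 × 30 + 2 − 2 = 780 (labels ;00/;01 skipped at this minute). Total = 17982 + 5396 + 780 = 24158.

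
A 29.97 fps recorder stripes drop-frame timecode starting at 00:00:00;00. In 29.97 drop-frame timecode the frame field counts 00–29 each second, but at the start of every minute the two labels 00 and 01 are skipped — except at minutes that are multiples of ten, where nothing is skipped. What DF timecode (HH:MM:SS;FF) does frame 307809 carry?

02:51:10;17

Each 10-minute DF block holds 10 × 60 × 30 − 9 × 2 = 17982 frames. 307809 ÷ 17982 → 17 full blocks, remainder 2115.
Within the partial block the first minute is 1800 frames and each further minute 1798, so 1 further minute boundary passed. Total skipped labels = 18 × 17 + 2 × 1 = 308.
Non-drop label index = 307809 + 308 = 308117; at 30 labels/s that is 02:51:10:17, i.e. DF 02:51:10;17.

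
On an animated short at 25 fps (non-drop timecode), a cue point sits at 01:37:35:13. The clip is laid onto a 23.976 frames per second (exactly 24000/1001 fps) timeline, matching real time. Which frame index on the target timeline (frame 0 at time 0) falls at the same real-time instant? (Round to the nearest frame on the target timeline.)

frame 140392

Source frame index: (1×3600 + 37×60 + 35) × 25 + 13 = 146388.
Real time: 146388 / (25) = 146388/25 s.
Target frame: (146388/25) × (24000/1001) = 12775680/91 ≈ 140392.088 → 140392.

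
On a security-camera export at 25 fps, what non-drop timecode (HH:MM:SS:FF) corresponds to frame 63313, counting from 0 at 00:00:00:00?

00:42:12:13

63313 ÷ 25 = 2532 full seconds, remainder 13 frames.
2532 s = 0 h 42 min 12 s.
Timecode: 00:42:12:13.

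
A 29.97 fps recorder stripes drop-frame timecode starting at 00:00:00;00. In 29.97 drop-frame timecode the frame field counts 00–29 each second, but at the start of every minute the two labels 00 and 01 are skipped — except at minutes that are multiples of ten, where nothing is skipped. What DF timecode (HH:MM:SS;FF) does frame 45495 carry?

00:25:18;01

Each 10-minute DF block holds 10 × 60 × 30 − 9 × 2 = 17982 frames. 45495 ÷ 17982 → 2 full blocks, remainder 9531.
Within the partial block the first minute is 1800 frames and each further minute 1798, so 5 further minute boundaries passed. Total skipped labels = 18 × 2 + 2 × 5 = 46.
Non-drop label index = 45495 + 46 = 45541; at 30 labels/s that is 00:25:18:01, i.e. DF 00:25:18;01.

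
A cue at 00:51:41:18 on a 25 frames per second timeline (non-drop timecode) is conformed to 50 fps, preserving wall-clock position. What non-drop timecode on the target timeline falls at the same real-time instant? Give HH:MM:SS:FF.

Source frame index: (0×3600 + 51×60 + 41) × 25 + 18 = 77543.
Real time: 77543 / (25) = 77543/25 s.
Target frame: (77543/25) × (50) = 155086.
At 50 labels/s: frame 155086 → 00:51:41:36.

00:51:41:36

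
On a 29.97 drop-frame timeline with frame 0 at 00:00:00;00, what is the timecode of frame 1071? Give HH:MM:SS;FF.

Ten DF minutes hold 17982 frames, so frame 1071 lies in block 0 (frames 0–17981) with 1071 frames into that block.
The block's first minute is 1800 frames and the rest 1798 each; 1071 frames reaches minute 0, so 0 × 18 + 0 × 2 = 0 labels have been skipped so far.
Adding those back, label number 1071 + 0 = 1071 at 30 labels/s is 35 s + 21 f = 0 h 0 min 35 s frame 21, i.e. 00:00:35;21.

00:00:35;21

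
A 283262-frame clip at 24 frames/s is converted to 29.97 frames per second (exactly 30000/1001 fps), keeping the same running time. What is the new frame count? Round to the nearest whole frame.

353724 frames

Frames at target rate = 283262 × (30000/1001) / (24) = 50582500/143 ≈ 353723.776.
Nearest whole frame: 353724.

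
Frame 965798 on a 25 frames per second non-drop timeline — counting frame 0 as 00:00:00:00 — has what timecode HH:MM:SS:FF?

10:43:51:23

965798 ÷ 25 = 38631 full seconds, remainder 23 frames.
38631 s = 10 h 43 min 51 s.
Timecode: 10:43:51:23.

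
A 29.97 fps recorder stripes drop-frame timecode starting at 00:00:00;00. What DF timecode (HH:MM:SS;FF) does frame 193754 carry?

Each 10-minute DF block holds 10 × 60 × 30 − 9 × 2 = 17982 frames. 193754 ÷ 17982 → 10 full blocks, remainder 13934.
Within the partial block the first minute is 1800 frames and each further minute 1798, so 7 further minute boundaries passed. Total skipped labels = 18 × 10 + 2 × 7 = 194.
Non-drop label index = 193754 + 194 = 193948; at 30 labels/s that is 01:47:44:28, i.e. DF 01:47:44;28.

01:47:44;28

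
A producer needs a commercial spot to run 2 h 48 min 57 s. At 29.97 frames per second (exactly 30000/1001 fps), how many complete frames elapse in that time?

2 h 48 min 57 s = 10137 s.
Frames = 10137 × 30000/1001 = 304110000/1001 ≈ 303806.1938.
Complete frames: 303806.

303806 frames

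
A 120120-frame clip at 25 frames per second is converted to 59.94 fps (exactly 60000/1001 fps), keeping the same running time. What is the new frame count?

Target frames = source frames × (target rate / source rate) = 120120 × (60000/1001)/(25) = 120120 × 2400/1001 = 288000.

288000 frames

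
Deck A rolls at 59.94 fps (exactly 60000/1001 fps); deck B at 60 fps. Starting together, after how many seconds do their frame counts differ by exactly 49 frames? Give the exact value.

The gap grows by |60 − 60000/1001| = 60/1001 frames per second.
Time for a 49-frame gap: 49 ÷ (60/1001) = 49049/60 s.

49049/60 seconds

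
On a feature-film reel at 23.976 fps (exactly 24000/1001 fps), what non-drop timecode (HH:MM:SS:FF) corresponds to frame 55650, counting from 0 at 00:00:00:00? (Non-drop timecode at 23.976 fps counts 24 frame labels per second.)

55650 ÷ 24 = 2318 full seconds, remainder 18 frames.
2318 s = 0 h 38 min 38 s.
Timecode: 00:38:38:18.

00:38:38:18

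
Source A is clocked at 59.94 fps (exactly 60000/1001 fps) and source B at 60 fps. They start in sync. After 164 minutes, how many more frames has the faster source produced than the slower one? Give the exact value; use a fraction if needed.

164 min = 9840 s.
A emits 60000/1001 × 9840 = 590400000/1001 frames; B emits 60 × 9840 = 590400.
Difference = 590400/1001 frames (≈ 589.8102); B is ahead of A.

590400/1001 frames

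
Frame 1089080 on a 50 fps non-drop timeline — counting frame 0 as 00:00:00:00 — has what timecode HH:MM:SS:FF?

06:03:01:30

1089080 ÷ 50 = 21781 full seconds, remainder 30 frames.
21781 s = 6 h 3 min 1 s.
Timecode: 06:03:01:30.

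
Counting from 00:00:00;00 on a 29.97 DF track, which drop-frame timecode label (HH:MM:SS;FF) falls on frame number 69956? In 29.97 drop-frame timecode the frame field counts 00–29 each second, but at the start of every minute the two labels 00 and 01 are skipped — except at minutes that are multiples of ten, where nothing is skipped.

00:38:54;06

Each 10-minute DF block holds 10 × 60 × 30 − 9 × 2 = 17982 frames. 69956 ÷ 17982 → 3 full blocks, remainder 16010.
Within the partial block the first minute is 1800 frames and each further minute 1798, so 8 further minute boundaries passed. Total skipped labels = 18 × 3 + 2 × 8 = 70.
Non-drop label index = 69956 + 70 = 70026; at 30 labels/s that is 00:38:54:06, i.e. DF 00:38:54;06.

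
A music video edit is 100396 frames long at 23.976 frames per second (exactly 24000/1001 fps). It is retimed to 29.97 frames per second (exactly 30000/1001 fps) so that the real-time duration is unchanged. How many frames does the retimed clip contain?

125495 frames

Target frames = source frames × (target rate / source rate) = 100396 × (30000/1001)/(24000/1001) = 100396 × 5/4 = 125495.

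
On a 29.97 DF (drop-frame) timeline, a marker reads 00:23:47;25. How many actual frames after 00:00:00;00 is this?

Complete 10-minute blocks: 2, each 17982 frames → 35964.
Remaining 3 whole minutes in the current block: 1800 + 2 × 1798 = 5396 frames.
Within the current minute: 47 × 30 + 25 − 2 = 1433 (labels ;00/;01 skipped at this minute). Total = 35964 + 5396 + 1433 = 42793.

42793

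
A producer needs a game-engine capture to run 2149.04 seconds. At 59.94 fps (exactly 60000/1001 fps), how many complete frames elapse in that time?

Frames = 2149.04 × 60000/1001 = 128942400/1001 ≈ 128813.5864.
Complete frames: 128813.

128813 frames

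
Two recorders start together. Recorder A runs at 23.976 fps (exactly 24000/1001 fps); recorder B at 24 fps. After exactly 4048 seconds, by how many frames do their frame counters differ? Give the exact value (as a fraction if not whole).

8832/91 frames

A emits 24000/1001 × 4048 = 8832000/91 frames; B emits 24 × 4048 = 97152.
Difference = 8832/91 frames (≈ 97.0549); B is ahead of A.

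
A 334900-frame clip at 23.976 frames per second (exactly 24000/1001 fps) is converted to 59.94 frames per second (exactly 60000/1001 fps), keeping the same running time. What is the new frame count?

837250 frames

Frames at target rate = 334900 × (60000/1001) / (24000/1001) = 837250.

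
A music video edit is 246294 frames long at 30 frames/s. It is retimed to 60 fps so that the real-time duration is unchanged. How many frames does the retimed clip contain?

Frames at target rate = 246294 × (60) / (30) = 492588.

492588 frames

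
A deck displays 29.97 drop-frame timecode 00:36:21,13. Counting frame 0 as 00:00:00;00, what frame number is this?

65377

As if non-drop at 30 labels/s: (0 × 3600 + 36 × 60 + 21) × 30 + 13 = 65443.
Minute boundaries passed: 36; those not divisible by 10: 36 − 3 = 33; dropped labels = 2 × 33 = 66.
Actual frame index = 65443 − 66 = 65377.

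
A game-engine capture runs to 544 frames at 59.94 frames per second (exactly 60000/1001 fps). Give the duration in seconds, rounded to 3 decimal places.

Running time = 544 × 1001/60000 = 17017/1875 s ≈ 9.076 s.

9.076 seconds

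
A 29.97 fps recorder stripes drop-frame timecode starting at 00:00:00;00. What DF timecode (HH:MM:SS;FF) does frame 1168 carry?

00:00:38;28

Each 10-minute DF block holds 10 × 60 × 30 − 9 × 2 = 17982 frames. 1168 ÷ 17982 → 0 full blocks, remainder 1168.
Within the partial block the first minute is 1800 frames and each further minute 1798, so 0 further minute boundaries passed. Total skipped labels = 18 × 0 + 2 × 0 = 0.
Non-drop label index = 1168 + 0 = 1168; at 30 labels/s that is 00:00:38:28, i.e. DF 00:00:38;28.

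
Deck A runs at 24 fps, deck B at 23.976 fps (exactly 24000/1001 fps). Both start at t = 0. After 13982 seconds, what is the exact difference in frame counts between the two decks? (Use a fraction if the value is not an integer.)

A emits 24 × 13982 = 335568 frames; B emits 24000/1001 × 13982 = 335568000/1001.
Difference = 335568/1001 frames (≈ 335.2328); B is behind A.

335568/1001 frames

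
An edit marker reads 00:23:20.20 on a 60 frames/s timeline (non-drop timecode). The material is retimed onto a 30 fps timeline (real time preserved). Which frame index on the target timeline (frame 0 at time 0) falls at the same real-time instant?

Source frame index: (0×3600 + 23×60 + 20) × 60 + 20 = 84020.
Real time: 84020 / (60) = 4201/3 s.
Target frame: (4201/3) × (30) = 42010.

frame 42010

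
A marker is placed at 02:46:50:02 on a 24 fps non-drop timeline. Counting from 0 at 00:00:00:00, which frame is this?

Total seconds to the label: (2 × 3600 + 46 × 60 + 50) = 10010.
Frame index = 10010 × 24 + 2 = 240242.

frame 240242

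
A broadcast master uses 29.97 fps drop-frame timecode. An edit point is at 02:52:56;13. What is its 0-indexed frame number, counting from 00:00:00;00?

Complete 10-minute blocks: 17, each 17982 frames → 305694.
Remaining 2 whole minutes in the current block: 1800 + 1 × 1798 = 3598 frames.
Within the current minute: 56 × 30 + 13 − 2 = 1691 (labels ;00/;01 skipped at this minute). Total = 305694 + 3598 + 1691 = 310983.

310983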